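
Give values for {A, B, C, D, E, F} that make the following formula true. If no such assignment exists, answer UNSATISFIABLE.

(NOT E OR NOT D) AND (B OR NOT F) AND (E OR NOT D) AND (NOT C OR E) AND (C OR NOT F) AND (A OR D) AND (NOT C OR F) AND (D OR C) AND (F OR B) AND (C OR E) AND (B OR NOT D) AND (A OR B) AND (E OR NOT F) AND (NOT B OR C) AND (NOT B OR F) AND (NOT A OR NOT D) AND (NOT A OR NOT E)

Try E = false.
From the singleton clause (NOT D), D = false.
From the singleton clause (NOT C), C = false.
Now (C) is unsatisfied and unit — conflict.
Backtrack on E: now try E = true.
From the singleton clause (NOT D), D = false.
From the singleton clause (A), A = true.
Now (NOT A) is unsatisfied and unit — conflict.
Either choice for E ends in contradiction.

UNSATISFIABLE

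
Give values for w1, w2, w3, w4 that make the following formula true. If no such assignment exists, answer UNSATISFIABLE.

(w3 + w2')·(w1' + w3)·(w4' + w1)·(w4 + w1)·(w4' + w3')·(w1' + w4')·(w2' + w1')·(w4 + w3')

UNSATISFIABLE

Case w3 = 1:
Unit clause (w4') forces w4 = 0.
But (w4) is also a unit clause — contradiction.
Backtrack on w3: now try w3 = 0.
Unit clause (w2') forces w2 = 0.
Unit clause (w1') forces w1 = 0.
Unit clause (w4') forces w4 = 0.
But (w4) is also a unit clause — contradiction.
Neither w3 = 1 nor w3 = 0 works.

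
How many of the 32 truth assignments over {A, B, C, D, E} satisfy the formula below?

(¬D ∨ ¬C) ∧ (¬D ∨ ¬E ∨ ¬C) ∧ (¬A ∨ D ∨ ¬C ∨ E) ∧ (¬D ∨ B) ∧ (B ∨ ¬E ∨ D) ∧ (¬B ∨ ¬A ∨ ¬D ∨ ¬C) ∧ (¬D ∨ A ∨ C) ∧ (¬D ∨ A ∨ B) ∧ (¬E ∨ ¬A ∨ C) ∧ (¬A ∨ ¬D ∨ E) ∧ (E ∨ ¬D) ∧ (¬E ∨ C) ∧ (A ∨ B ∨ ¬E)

8

There are 2^5 = 32 truth assignments over (A, B, C, D, E).
Split on D. With D = True, the clauses containing D are satisfied and ¬D drops from the rest; 0 of the 2^4 = 16 assignments to the other variables satisfy what remains.
With D = False, by the same count on the reduced clause set, 8 assignments work.
(One model: A=F, B=F, C=F, D=F, E=F.)
Total: 0 + 8 = 8.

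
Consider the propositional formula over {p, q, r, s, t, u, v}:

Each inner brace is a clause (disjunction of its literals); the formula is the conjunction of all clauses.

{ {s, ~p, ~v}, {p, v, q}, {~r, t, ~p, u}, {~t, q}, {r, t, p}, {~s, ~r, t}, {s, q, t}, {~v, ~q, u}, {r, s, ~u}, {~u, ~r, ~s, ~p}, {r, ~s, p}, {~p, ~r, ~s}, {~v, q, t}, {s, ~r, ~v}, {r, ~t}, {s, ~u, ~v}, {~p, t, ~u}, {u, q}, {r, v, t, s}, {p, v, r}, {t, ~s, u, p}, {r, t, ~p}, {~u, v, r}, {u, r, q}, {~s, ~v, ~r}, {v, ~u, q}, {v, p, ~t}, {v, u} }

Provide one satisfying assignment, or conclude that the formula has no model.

Try t = 0.
Try r = 1.
From the singleton clause (~s), s = 0.
From the singleton clause (q), q = 1.
From the singleton clause (~v), v = 0.
From the singleton clause (u), u = 1.
From the singleton clause (~p), p = 0.
This assignment satisfies each clause.

p=0,  q=1,  r=1,  s=0,  t=0,  u=1,  v=0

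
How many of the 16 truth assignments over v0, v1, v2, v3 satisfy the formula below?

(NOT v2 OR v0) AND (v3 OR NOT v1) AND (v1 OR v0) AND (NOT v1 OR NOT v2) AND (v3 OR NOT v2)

5

There are 2^4 = 16 truth assignments over (v0, v1, v2, v3).
Split on v2. With v2 = true, the clauses containing v2 are satisfied and NOT v2 drops from the rest; 1 of the 2^3 = 8 assignments to the other variables satisfy what remains.
With v2 = false, by the same count on the reduced clause set, 4 assignments work.
Total: 1 + 4 = 5.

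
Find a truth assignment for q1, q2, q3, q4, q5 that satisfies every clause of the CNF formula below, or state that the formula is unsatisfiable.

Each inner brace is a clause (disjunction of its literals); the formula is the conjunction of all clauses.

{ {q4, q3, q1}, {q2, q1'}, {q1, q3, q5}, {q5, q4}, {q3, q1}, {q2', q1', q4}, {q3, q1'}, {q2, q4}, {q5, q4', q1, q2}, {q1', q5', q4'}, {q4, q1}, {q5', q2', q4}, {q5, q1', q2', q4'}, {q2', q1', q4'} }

q1: 0,  q2: 1,  q3: 1,  q4: 1,  q5: 1

Suppose q2 = 1.
Suppose q5 = 1.
(q4) alone gives q4 = 1.
(q1') alone gives q1 = 0.
(q3) alone gives q3 = 1.
This assignment satisfies each clause.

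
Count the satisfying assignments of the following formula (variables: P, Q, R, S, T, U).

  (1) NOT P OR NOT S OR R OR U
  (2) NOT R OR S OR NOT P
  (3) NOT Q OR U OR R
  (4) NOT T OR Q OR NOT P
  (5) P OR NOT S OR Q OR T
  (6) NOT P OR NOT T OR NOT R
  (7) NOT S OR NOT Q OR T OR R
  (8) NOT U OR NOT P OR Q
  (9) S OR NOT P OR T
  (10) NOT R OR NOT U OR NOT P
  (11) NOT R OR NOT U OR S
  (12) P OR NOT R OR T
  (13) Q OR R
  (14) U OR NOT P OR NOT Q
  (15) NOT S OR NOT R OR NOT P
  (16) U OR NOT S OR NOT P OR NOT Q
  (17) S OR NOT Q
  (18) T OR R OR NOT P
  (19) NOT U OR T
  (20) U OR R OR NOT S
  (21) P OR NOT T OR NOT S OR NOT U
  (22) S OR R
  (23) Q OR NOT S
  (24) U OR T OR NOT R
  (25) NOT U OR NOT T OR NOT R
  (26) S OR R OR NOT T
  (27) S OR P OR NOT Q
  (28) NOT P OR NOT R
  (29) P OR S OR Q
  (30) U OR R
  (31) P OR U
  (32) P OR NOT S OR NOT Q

1

There are 2^6 = 64 truth assignments over (P, Q, R, S, T, U).
Split on P. With P = true, the clauses containing P are satisfied and NOT P drops from the rest; 1 of the 2^5 = 32 assignments to the other variables satisfy what remains.
With P = false, by the same count on the reduced clause set, 0 assignments work.
(One model: P=T, Q=T, R=F, S=T, T=T, U=T.)
Total: 1 + 0 = 1.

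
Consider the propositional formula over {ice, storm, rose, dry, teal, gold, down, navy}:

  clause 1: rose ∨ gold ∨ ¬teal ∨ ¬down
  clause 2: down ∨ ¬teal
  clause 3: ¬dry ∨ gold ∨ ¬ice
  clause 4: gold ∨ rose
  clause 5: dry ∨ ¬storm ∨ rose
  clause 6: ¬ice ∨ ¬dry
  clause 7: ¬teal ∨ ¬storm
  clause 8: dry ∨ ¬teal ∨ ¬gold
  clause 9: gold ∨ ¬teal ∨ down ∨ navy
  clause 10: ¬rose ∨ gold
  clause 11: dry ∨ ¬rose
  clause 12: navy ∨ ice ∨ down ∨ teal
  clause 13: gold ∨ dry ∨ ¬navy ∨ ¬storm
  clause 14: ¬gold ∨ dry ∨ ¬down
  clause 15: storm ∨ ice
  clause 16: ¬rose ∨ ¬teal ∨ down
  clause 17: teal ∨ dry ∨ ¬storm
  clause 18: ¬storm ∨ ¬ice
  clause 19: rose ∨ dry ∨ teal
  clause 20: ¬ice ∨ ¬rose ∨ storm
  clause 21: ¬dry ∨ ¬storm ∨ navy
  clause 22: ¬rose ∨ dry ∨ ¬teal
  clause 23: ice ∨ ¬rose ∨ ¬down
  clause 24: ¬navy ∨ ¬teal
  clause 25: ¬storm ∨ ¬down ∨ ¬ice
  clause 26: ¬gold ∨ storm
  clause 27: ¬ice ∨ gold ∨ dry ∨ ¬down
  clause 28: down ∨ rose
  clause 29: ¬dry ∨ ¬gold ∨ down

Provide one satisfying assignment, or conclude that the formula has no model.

ice: False, storm: True, rose: False, dry: True, teal: False, gold: True, down: True, navy: True

Branch on down: set down = True.
Branch on gold: set gold = True.
Unit clause (dry) forces dry = True.
Unit clause (¬ice) forces ice = False.
Unit clause (storm) forces storm = True.
Unit clause (¬teal) forces teal = False.
Unit clause (navy) forces navy = True.
Unit clause (¬rose) forces rose = False.
This assignment satisfies each clause.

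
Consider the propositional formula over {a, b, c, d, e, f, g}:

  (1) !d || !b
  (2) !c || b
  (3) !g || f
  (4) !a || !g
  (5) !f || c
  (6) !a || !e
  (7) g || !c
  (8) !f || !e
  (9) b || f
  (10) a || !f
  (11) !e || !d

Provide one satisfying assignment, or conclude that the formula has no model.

Suppose d = false.
Suppose c = false.
From the singleton clause (!f), f = false.
From the singleton clause (!g), g = false.
From the singleton clause (b), b = true.
Suppose a = false.
Every clause is now satisfied; e is unconstrained.

a=false, b=true, c=false, d=false, e=true, f=false, g=false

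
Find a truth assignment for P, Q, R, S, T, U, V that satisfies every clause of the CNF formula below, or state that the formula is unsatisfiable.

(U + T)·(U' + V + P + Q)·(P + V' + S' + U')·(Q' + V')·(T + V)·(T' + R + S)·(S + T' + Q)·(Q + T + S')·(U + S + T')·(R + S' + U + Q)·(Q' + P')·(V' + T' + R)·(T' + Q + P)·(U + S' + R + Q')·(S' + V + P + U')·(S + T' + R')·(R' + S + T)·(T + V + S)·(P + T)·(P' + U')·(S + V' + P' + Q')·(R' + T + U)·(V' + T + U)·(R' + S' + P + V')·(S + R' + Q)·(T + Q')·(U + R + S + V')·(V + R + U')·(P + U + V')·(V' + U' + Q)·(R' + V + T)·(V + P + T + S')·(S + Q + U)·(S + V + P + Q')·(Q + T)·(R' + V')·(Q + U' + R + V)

P: 1, Q: 0, R: 1, S: 1, T: 1, U: 0, V: 0

Case U = 0:
Unit clause (T) forces T = 1.
Unit clause (S) forces S = 1.
Case Q = 0:
Unit clause (R) forces R = 1.
Unit clause (P) forces P = 1.
Unit clause (V') forces V = 0.
Every clause now holds.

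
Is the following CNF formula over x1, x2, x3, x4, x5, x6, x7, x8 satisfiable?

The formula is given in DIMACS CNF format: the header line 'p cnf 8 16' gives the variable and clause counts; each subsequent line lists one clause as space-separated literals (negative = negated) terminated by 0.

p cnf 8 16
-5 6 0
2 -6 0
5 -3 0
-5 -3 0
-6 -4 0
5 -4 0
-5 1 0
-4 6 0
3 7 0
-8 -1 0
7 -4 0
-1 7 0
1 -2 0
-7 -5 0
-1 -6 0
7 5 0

Case x5 = False:
The clause (¬x3) is unit, so x3 = False.
The clause (¬x4) is unit, so x4 = False.
The clause (x7) is unit, so x7 = True.
Case x2 = False:
The clause (¬x6) is unit, so x6 = False.
Case x8 = True:
The clause (¬x1) is unit, so x1 = False.
This assignment satisfies each clause.
A satisfying assignment: x1=False,  x2=False,  x3=False,  x4=False,  x5=False,  x6=False,  x7=True,  x8=True.

Yes, satisfiable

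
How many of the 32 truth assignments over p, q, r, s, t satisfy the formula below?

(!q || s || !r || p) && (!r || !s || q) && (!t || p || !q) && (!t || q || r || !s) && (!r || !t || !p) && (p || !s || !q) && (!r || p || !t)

15

There are 2^5 = 32 truth assignments over (p, q, r, s, t).
Split on q. With q = true, the clauses containing q are satisfied and !q drops from the rest; 7 of the 2^4 = 16 assignments to the other variables satisfy what remains.
With q = false, by the same count on the reduced clause set, 8 assignments work.
(One model: p=F, q=F, r=F, s=F, t=F.)
Total: 7 + 8 = 15.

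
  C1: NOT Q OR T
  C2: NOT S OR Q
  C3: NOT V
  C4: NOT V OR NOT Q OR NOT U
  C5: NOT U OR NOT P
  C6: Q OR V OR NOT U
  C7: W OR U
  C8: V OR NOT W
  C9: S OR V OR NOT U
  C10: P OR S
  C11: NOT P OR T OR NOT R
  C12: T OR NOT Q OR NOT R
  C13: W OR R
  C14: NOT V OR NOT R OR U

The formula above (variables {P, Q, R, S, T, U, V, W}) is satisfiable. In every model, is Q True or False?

Suppose Q = false.
Unit clause (NOT S) forces S = false.
Unit clause (NOT V) forces V = false.
Unit clause (NOT U) forces U = false.
Unit clause (W) forces W = true.
That conflicts with the unit clause (NOT W).
So every satisfying assignment has Q = True.

True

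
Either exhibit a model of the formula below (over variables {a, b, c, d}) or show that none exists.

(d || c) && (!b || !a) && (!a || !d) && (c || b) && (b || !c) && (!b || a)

UNSATISFIABLE

Branch on d: set d = true.
From the singleton clause (!a), a = false.
From the singleton clause (!b), b = false.
From the singleton clause (c), c = true.
That conflicts with the unit clause (!c).
Undo d and try d = false.
From the singleton clause (c), c = true.
From the singleton clause (b), b = true.
From the singleton clause (!a), a = false.
That conflicts with the unit clause (a).
Either choice for d ends in contradiction.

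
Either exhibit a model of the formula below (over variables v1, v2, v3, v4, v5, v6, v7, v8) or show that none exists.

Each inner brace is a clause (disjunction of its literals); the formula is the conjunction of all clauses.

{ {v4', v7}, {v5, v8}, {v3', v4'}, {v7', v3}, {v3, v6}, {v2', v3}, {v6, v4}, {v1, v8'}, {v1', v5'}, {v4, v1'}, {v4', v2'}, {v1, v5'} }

Case v4 = 0:
(v6) alone gives v6 = 1.
(v1') alone gives v1 = 0.
(v8') alone gives v8 = 0.
(v5) alone gives v5 = 1.
That conflicts with the unit clause (v5').
Backtrack on v4: now try v4 = 1.
(v7) alone gives v7 = 1.
(v3') alone gives v3 = 0.
That conflicts with the unit clause (v3).
Neither v4 = 1 nor v4 = 0 works.

UNSATISFIABLE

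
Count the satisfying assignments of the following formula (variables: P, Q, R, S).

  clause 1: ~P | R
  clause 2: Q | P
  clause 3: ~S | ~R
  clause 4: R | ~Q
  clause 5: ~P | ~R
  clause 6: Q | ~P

There are 2^4 = 16 truth assignments over (P, Q, R, S).
Check each against the 6 clauses (columns in the order P, Q, R, S):
  F F F F  ✗ fails (Q | P)
  F F F T  ✗ fails (Q | P)
  F F T F  ✗ fails (Q | P)
  F F T T  ✗ fails (Q | P)
  F T F F  ✗ fails (R | ~Q)
  F T F T  ✗ fails (R | ~Q)
  F T T F  ✓ satisfies all
  F T T T  ✗ fails (~S | ~R)
  T F F F  ✗ fails (~P | R)
  T F F T  ✗ fails (~P | R)
  T F T F  ✗ fails (~P | ~R)
  T F T T  ✗ fails (~S | ~R)
  T T F F  ✗ fails (~P | R)
  T T F T  ✗ fails (~P | R)
  T T T F  ✗ fails (~P | ~R)
  T T T T  ✗ fails (~S | ~R)
1 of the 16 rows is a model.

1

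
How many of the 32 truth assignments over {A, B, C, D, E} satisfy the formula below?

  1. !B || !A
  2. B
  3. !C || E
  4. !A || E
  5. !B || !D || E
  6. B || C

5

There are 2^5 = 32 truth assignments over (A, B, C, D, E).
Split on C. With C = true, the clauses containing C are satisfied and !C drops from the rest; 2 of the 2^4 = 16 assignments to the other variables satisfy what remains.
With C = false, by the same count on the reduced clause set, 3 assignments work.
(One model: A=F, B=T, C=F, D=F, E=F.)
Total: 2 + 3 = 5.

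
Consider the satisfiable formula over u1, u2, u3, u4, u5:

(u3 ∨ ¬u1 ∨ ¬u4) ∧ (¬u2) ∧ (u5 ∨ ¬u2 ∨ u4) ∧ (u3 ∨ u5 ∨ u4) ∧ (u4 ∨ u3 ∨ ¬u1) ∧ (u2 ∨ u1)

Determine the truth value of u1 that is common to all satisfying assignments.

Suppose u1 = False.
From the singleton clause (¬u2), u2 = False.
Now (u2) is unsatisfied and unit — conflict.
So every satisfying assignment has u1 = True.

True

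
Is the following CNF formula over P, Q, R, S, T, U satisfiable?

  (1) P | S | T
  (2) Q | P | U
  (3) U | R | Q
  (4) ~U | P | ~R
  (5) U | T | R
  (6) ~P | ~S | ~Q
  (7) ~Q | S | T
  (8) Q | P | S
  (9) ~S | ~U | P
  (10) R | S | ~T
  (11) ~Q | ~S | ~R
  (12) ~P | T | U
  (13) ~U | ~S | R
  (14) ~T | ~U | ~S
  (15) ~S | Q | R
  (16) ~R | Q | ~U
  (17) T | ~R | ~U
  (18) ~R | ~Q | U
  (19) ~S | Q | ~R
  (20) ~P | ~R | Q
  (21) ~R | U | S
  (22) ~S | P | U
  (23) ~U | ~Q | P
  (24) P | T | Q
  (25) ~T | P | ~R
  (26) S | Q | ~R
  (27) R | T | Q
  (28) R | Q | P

Satisfiable

Suppose P = 1.
Suppose S = 0.
Suppose Q = 1.
(T) alone gives T = 1.
(R) alone gives R = 1.
(U) alone gives U = 1.
This assignment satisfies each clause.
A satisfying assignment: P: 1,  Q: 1,  R: 1,  S: 0,  T: 1,  U: 1.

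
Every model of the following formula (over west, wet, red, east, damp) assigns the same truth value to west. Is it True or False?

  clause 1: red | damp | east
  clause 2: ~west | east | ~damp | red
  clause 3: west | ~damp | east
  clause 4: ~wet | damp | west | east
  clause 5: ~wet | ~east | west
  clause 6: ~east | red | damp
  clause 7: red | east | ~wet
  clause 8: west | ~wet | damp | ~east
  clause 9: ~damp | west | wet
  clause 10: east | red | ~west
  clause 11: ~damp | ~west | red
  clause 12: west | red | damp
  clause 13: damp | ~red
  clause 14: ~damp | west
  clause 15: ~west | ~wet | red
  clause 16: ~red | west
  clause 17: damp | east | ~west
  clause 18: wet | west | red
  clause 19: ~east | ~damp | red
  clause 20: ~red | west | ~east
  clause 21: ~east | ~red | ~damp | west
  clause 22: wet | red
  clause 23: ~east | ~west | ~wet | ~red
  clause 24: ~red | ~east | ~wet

Suppose west = 0.
Unit clause (~damp) forces damp = 0.
Unit clause (red) forces red = 1.
Now (~red) is unsatisfied and unit — conflict.
So every satisfying assignment has west = True.

True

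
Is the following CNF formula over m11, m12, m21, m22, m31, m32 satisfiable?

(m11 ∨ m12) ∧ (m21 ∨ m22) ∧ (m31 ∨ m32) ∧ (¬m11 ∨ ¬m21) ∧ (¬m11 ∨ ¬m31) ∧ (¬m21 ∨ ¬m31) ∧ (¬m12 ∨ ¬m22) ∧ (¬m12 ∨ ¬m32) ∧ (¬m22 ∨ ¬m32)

No, unsatisfiable

Case m11 = True:
The clause (¬m21) is unit, so m21 = False.
The clause (m22) is unit, so m22 = True.
The clause (¬m31) is unit, so m31 = False.
The clause (m32) is unit, so m32 = True.
But (¬m32) is also a unit clause — contradiction.
Backtrack on m11: now try m11 = False.
The clause (m12) is unit, so m12 = True.
The clause (¬m22) is unit, so m22 = False.
The clause (m21) is unit, so m21 = True.
The clause (¬m31) is unit, so m31 = False.
The clause (m32) is unit, so m32 = True.
But (¬m32) is also a unit clause — contradiction.
Either choice for m11 ends in contradiction.
No assignment satisfies every clause.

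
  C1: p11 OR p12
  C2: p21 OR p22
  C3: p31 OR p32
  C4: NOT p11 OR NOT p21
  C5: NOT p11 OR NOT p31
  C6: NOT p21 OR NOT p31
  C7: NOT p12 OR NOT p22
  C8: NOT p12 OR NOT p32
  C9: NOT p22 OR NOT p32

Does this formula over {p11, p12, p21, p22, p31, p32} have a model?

Suppose p11 = true.
(NOT p21) alone gives p21 = false.
(p22) alone gives p22 = true.
(NOT p31) alone gives p31 = false.
(p32) alone gives p32 = true.
That conflicts with the unit clause (NOT p32).
Undo p11 and try p11 = false.
(p12) alone gives p12 = true.
(NOT p22) alone gives p22 = false.
(p21) alone gives p21 = true.
(NOT p31) alone gives p31 = false.
(p32) alone gives p32 = true.
That conflicts with the unit clause (NOT p32).
Either choice for p11 ends in contradiction.
No assignment satisfies every clause.

Unsatisfiable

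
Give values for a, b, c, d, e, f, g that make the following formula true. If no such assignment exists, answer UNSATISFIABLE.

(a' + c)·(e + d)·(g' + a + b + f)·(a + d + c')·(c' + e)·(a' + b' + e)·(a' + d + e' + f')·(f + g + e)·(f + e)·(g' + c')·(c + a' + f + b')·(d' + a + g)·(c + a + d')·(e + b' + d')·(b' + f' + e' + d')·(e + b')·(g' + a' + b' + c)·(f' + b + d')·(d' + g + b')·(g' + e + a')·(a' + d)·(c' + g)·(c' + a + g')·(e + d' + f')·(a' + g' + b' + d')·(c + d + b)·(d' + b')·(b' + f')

a=0,  b=1,  c=0,  d=0,  e=1,  f=0,  g=1

Suppose a = 0.
Suppose e = 1.
Suppose d = 0.
From the singleton clause (c'), c = 0.
From the singleton clause (b), b = 1.
From the singleton clause (f'), f = 0.
All clauses hold; g can take either value.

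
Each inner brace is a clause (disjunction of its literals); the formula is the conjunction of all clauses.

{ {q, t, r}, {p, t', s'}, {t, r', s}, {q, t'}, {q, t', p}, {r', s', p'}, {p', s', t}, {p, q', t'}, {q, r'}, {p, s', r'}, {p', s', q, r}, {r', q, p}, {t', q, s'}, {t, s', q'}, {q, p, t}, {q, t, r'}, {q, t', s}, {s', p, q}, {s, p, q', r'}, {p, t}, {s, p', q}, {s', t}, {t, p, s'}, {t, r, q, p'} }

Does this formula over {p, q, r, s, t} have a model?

Suppose q = 1.
Suppose p = 1.
Suppose r = 0.
Suppose s = 0.
Every clause is now satisfied; t is unconstrained.
A satisfying assignment: p: 1,  q: 1,  r: 0,  s: 0,  t: 1.

Yes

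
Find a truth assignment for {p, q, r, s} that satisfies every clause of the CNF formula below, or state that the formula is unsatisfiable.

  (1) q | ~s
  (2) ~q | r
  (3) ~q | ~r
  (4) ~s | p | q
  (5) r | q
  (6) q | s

Suppose q = 1.
The clause (r) is unit, so r = 1.
But (~r) is also a unit clause — contradiction.
That branch fails; take q = 0 instead.
The clause (~s) is unit, so s = 0.
But (s) is also a unit clause — contradiction.
Both values of q lead to a conflict.

UNSATISFIABLE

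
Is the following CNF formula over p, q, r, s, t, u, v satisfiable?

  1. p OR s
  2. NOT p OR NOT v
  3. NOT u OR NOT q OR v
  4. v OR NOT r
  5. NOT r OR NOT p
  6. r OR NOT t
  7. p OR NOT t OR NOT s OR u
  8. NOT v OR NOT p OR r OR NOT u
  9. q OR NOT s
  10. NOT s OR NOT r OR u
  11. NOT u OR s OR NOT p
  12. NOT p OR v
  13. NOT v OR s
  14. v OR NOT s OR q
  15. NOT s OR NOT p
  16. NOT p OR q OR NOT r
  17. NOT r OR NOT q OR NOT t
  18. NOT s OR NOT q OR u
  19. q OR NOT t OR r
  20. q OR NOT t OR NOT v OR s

Case p = false:
The clause (s) is unit, so s = true.
The clause (q) is unit, so q = true.
The clause (u) is unit, so u = true.
The clause (v) is unit, so v = true.
Case r = true:
The clause (NOT t) is unit, so t = false.
This assignment satisfies each clause.
A satisfying assignment: p: false,  q: true,  r: true,  s: true,  t: false,  u: true,  v: true.

Yes, satisfiable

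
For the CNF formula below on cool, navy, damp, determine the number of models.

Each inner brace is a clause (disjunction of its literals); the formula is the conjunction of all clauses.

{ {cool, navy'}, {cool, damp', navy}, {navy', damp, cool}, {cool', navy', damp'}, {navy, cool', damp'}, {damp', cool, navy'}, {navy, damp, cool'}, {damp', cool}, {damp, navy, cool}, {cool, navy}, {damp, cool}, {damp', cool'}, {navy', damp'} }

1

There are 2^3 = 8 truth assignments over (cool, navy, damp).
Check each against the 13 clauses (columns in the order cool, navy, damp):
  F F F  ✗ fails (damp + navy + cool)
  F F T  ✗ fails (cool + damp' + navy)
  F T F  ✗ fails (cool + navy')
  F T T  ✗ fails (cool + navy')
  T F F  ✗ fails (navy + damp + cool')
  T F T  ✗ fails (navy + cool' + damp')
  T T F  ✓ satisfies all
  T T T  ✗ fails (cool' + navy' + damp')
1 of the 8 rows is a model.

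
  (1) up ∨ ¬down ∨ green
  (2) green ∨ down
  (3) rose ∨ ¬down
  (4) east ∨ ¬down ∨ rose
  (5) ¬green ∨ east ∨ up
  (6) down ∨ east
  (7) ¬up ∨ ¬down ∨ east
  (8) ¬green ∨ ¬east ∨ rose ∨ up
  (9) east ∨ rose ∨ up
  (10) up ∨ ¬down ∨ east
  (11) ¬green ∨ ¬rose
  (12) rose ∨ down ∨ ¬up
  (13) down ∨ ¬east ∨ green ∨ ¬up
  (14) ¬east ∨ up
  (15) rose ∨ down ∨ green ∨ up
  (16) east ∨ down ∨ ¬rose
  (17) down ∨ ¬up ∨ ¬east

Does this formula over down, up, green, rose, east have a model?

Suppose green = False.
(down) alone gives down = True.
(up) alone gives up = True.
(rose) alone gives rose = True.
(east) alone gives east = True.
Every clause now holds.
A satisfying assignment: down: True, up: True, green: False, rose: True, east: True.

Satisfiable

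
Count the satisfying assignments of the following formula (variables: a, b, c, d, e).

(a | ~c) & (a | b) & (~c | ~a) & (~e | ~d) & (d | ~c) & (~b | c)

There are 2^5 = 32 truth assignments over (a, b, c, d, e).
Split on a. With a = 1, the clauses containing a are satisfied and ~a drops from the rest; 3 of the 2^4 = 16 assignments to the other variables satisfy what remains.
With a = 0, by the same count on the reduced clause set, 0 assignments work.
Total: 3 + 0 = 3.

3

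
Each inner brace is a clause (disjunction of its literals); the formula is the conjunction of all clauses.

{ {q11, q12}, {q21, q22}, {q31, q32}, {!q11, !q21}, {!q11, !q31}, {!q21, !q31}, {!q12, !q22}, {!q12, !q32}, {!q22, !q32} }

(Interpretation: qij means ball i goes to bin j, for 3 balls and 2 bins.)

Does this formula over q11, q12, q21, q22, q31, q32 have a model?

Try q11 = true.
Unit clause (!q21) forces q21 = false.
Unit clause (q22) forces q22 = true.
Unit clause (!q31) forces q31 = false.
Unit clause (q32) forces q32 = true.
Now (!q32) is unsatisfied and unit — conflict.
That branch fails; take q11 = false instead.
Unit clause (q12) forces q12 = true.
Unit clause (!q22) forces q22 = false.
Unit clause (q21) forces q21 = true.
Unit clause (!q31) forces q31 = false.
Unit clause (q32) forces q32 = true.
Now (!q32) is unsatisfied and unit — conflict.
Neither q11 = true nor q11 = false works.
No assignment satisfies every clause.

No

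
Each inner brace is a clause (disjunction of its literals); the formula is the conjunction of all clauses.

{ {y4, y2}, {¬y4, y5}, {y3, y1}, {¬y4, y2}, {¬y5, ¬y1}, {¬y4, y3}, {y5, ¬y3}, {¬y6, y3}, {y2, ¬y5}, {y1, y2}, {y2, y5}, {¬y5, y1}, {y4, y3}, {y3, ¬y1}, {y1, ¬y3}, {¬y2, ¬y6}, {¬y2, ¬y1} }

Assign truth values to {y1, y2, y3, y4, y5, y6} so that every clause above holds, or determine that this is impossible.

UNSATISFIABLE

Branch on y4: set y4 = True.
From the singleton clause (y5), y5 = True.
From the singleton clause (y2), y2 = True.
From the singleton clause (¬y1), y1 = False.
But (y1) is also a unit clause — contradiction.
That branch fails; take y4 = False instead.
From the singleton clause (y2), y2 = True.
From the singleton clause (y3), y3 = True.
From the singleton clause (y5), y5 = True.
From the singleton clause (¬y1), y1 = False.
But (y1) is also a unit clause — contradiction.
Both values of y4 lead to a conflict.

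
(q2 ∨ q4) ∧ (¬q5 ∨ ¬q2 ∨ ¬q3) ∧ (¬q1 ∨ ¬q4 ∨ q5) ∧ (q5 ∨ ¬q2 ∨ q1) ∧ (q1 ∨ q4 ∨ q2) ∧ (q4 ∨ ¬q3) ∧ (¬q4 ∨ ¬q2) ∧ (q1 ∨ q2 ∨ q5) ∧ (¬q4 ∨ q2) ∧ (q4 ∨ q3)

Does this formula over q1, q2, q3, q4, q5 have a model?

No

Branch on q2: set q2 = True.
From the singleton clause (¬q4), q4 = False.
From the singleton clause (¬q3), q3 = False.
But (q3) is also a unit clause — contradiction.
Undo q2 and try q2 = False.
From the singleton clause (q4), q4 = True.
But (¬q4) is also a unit clause — contradiction.
Both values of q2 lead to a conflict.
No assignment satisfies every clause.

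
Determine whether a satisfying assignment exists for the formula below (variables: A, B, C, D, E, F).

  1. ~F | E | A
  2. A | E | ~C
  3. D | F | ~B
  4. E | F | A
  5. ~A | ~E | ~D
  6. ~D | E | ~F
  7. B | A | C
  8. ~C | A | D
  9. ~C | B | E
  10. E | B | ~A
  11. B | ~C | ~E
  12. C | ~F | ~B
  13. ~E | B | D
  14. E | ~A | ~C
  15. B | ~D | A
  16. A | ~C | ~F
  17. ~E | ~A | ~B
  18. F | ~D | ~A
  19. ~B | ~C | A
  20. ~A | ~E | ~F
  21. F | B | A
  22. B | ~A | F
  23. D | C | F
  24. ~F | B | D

Suppose F = 0.
Suppose D = 1.
The clause (~A) is unit, so A = 0.
The clause (E) is unit, so E = 1.
The clause (B) is unit, so B = 1.
The clause (~C) is unit, so C = 0.
This assignment satisfies each clause.
A satisfying assignment: A: 0, B: 1, C: 0, D: 1, E: 1, F: 0.

Yes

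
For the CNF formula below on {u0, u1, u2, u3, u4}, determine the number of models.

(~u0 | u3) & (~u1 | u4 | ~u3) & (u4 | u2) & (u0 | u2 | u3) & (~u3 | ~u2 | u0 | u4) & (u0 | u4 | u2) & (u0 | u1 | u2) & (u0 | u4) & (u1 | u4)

There are 2^5 = 32 truth assignments over (u0, u1, u2, u3, u4).
Split on u0. With u0 = 1, the clauses containing u0 are satisfied and ~u0 drops from the rest; 4 of the 2^4 = 16 assignments to the other variables satisfy what remains.
With u0 = 0, by the same count on the reduced clause set, 5 assignments work.
Total: 4 + 5 = 9.

9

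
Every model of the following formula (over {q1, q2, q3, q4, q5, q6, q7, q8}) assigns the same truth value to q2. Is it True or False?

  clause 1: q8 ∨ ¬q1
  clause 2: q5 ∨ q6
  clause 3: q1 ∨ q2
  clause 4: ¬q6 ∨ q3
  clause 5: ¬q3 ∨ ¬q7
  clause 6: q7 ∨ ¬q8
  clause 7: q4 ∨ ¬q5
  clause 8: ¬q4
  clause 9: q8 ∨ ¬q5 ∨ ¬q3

True

Suppose q2 = False.
Unit clause (q1) forces q1 = True.
Unit clause (q8) forces q8 = True.
Unit clause (q7) forces q7 = True.
Unit clause (¬q3) forces q3 = False.
Unit clause (¬q6) forces q6 = False.
Unit clause (q5) forces q5 = True.
Unit clause (q4) forces q4 = True.
But (¬q4) is also a unit clause — contradiction.
So every satisfying assignment has q2 = True.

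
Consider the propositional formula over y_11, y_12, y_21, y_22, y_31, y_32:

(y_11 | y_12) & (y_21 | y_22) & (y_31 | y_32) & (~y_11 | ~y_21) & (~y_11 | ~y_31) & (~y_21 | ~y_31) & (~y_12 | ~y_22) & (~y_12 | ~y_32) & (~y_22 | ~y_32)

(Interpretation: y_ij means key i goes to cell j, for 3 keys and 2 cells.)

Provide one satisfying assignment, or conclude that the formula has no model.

Try y_11 = 1.
From the singleton clause (~y_21), y_21 = 0.
From the singleton clause (y_22), y_22 = 1.
From the singleton clause (~y_31), y_31 = 0.
From the singleton clause (y_32), y_32 = 1.
Now (~y_32) is unsatisfied and unit — conflict.
That branch fails; take y_11 = 0 instead.
From the singleton clause (y_12), y_12 = 1.
From the singleton clause (~y_22), y_22 = 0.
From the singleton clause (y_21), y_21 = 1.
From the singleton clause (~y_31), y_31 = 0.
From the singleton clause (y_32), y_32 = 1.
Now (~y_32) is unsatisfied and unit — conflict.
Neither y_11 = 1 nor y_11 = 0 works.

UNSATISFIABLE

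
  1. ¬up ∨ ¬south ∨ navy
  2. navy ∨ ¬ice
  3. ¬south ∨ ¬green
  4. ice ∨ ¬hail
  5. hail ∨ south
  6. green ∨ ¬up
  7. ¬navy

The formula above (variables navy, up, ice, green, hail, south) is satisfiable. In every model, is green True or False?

Suppose green = True.
(¬south) alone gives south = False.
(hail) alone gives hail = True.
(ice) alone gives ice = True.
(navy) alone gives navy = True.
Now (¬navy) is unsatisfied and unit — conflict.
So every satisfying assignment has green = False.

False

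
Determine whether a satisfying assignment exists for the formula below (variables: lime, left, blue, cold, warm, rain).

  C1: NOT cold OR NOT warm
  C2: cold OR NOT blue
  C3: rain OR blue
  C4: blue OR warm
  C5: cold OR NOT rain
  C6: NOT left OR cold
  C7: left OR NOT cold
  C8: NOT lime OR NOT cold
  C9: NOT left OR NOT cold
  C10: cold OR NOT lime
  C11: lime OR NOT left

No

Suppose cold = false.
Unit clause (NOT blue) forces blue = false.
Unit clause (rain) forces rain = true.
That conflicts with the unit clause (NOT rain).
So cold must be the other value — set cold = true.
Unit clause (NOT warm) forces warm = false.
Unit clause (blue) forces blue = true.
Unit clause (left) forces left = true.
That conflicts with the unit clause (NOT left).
Either choice for cold ends in contradiction.
No assignment satisfies every clause.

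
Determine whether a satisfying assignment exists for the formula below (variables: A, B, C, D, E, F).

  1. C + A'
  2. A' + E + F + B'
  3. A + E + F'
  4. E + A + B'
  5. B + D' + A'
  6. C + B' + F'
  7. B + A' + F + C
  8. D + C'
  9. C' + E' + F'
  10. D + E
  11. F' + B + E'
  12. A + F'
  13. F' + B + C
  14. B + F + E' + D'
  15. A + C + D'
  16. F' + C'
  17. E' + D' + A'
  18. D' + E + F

Try C = 0.
(A') alone gives A = 0.
(F') alone gives F = 0.
(D') alone gives D = 0.
(E) alone gives E = 1.
Every clause is now satisfied; B is unconstrained.
A satisfying assignment: A ↦ 0, B ↦ 1, C ↦ 0, D ↦ 0, E ↦ 1, F ↦ 0.

Yes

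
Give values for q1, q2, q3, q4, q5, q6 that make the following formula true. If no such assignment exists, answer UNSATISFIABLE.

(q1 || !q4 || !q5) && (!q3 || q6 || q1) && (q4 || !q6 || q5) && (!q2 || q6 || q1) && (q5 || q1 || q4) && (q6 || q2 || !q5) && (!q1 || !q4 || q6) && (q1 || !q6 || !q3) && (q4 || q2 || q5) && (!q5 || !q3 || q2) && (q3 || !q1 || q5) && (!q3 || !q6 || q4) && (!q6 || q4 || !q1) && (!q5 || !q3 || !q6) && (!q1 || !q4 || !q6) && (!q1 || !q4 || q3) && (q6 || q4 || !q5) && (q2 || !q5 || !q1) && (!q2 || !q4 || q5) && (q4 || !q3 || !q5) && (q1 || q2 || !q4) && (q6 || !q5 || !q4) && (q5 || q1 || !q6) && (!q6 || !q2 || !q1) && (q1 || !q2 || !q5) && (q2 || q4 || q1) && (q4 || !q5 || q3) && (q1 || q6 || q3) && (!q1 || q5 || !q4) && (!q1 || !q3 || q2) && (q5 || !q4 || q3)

Try q1 = true.
Try q4 = false.
(!q6) alone gives q6 = false.
(!q5) alone gives q5 = false.
(q2) alone gives q2 = true.
(q3) alone gives q3 = true.
Every clause now holds.

q1: true; q2: true; q3: true; q4: false; q5: false; q6: false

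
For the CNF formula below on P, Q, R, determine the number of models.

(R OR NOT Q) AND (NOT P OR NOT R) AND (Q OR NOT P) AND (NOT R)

1

There are 2^3 = 8 truth assignments over (P, Q, R).
Check each against the 4 clauses (columns in the order P, Q, R):
  F F F  ✓ satisfies all
  F F T  ✗ fails (NOT R)
  F T F  ✗ fails (R OR NOT Q)
  F T T  ✗ fails (NOT R)
  T F F  ✗ fails (Q OR NOT P)
  T F T  ✗ fails (NOT P OR NOT R)
  T T F  ✗ fails (R OR NOT Q)
  T T T  ✗ fails (NOT P OR NOT R)
1 of the 8 rows is a model.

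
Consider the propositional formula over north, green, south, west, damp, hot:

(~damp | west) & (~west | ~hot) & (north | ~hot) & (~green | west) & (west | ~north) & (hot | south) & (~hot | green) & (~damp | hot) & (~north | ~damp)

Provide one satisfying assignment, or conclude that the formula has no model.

Try damp = 0.
Try west = 1.
Unit clause (~hot) forces hot = 0.
Unit clause (south) forces south = 1.
All clauses hold; north, green can take either value.

north ↦ 1; green ↦ 1; south ↦ 1; west ↦ 1; damp ↦ 0; hot ↦ 0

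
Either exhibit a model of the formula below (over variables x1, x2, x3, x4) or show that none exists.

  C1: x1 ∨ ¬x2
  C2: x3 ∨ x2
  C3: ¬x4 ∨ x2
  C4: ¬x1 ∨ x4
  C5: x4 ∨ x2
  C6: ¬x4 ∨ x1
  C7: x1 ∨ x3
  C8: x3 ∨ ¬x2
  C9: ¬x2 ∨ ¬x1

Branch on x1: set x1 = True.
Unit clause (x4) forces x4 = True.
Unit clause (x2) forces x2 = True.
That conflicts with the unit clause (¬x2).
So x1 must be the other value — set x1 = False.
Unit clause (¬x2) forces x2 = False.
Unit clause (x3) forces x3 = True.
Unit clause (¬x4) forces x4 = False.
That conflicts with the unit clause (x4).
Either choice for x1 ends in contradiction.

UNSATISFIABLE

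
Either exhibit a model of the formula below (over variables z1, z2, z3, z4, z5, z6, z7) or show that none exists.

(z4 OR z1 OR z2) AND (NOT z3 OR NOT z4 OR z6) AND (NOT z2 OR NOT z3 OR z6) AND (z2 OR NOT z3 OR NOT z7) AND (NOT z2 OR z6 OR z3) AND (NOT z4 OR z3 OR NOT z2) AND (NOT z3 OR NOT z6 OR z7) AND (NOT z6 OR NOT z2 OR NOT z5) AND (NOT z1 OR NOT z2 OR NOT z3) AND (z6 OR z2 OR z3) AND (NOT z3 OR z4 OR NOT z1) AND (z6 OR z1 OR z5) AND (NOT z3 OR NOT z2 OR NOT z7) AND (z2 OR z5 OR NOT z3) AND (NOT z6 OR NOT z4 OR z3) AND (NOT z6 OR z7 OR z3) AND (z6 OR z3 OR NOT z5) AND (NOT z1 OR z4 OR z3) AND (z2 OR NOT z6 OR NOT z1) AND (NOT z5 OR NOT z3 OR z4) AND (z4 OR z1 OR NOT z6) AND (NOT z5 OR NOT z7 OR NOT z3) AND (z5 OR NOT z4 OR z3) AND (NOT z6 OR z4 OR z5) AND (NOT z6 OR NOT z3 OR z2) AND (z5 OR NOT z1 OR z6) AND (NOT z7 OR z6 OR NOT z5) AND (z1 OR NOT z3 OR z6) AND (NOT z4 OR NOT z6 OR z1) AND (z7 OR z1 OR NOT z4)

Suppose z4 = true.
Suppose z3 = false.
Unit clause (NOT z2) forces z2 = false.
Unit clause (z6) forces z6 = true.
But (NOT z6) is also a unit clause — contradiction.
That branch fails; take z3 = true instead.
Unit clause (z6) forces z6 = true.
Unit clause (z7) forces z7 = true.
Unit clause (z2) forces z2 = true.
But (NOT z2) is also a unit clause — contradiction.
Either choice for z3 ends in contradiction.
That branch fails; take z4 = false instead.
Suppose z1 = true.
Unit clause (NOT z3) forces z3 = false.
But (z3) is also a unit clause — contradiction.
That branch fails; take z1 = false instead.
Unit clause (z2) forces z2 = true.
Unit clause (NOT z6) forces z6 = false.
Unit clause (NOT z3) forces z3 = false.
But (z3) is also a unit clause — contradiction.
Either choice for z1 ends in contradiction.
Either choice for z4 ends in contradiction.

UNSATISFIABLE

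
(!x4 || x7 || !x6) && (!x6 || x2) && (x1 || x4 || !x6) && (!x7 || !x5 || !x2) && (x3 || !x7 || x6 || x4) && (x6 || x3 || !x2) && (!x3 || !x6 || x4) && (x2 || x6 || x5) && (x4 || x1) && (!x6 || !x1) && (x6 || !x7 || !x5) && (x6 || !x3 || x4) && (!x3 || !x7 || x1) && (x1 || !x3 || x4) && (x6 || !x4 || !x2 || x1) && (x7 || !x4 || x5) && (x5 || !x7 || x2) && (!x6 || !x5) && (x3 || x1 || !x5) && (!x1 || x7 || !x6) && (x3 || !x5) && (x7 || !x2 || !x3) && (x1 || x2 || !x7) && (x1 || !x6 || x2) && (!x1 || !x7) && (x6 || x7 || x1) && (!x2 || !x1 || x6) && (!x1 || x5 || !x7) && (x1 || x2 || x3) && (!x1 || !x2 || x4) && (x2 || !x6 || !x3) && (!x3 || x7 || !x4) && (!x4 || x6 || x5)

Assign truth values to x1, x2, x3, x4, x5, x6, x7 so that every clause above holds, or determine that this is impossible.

Case x6 = true:
The clause (x2) is unit, so x2 = true.
The clause (!x1) is unit, so x1 = false.
The clause (x4) is unit, so x4 = true.
The clause (x7) is unit, so x7 = true.
The clause (!x5) is unit, so x5 = false.
The clause (!x3) is unit, so x3 = false.
All clauses are satisfied.

x1=false,  x2=true,  x3=false,  x4=true,  x5=false,  x6=true,  x7=true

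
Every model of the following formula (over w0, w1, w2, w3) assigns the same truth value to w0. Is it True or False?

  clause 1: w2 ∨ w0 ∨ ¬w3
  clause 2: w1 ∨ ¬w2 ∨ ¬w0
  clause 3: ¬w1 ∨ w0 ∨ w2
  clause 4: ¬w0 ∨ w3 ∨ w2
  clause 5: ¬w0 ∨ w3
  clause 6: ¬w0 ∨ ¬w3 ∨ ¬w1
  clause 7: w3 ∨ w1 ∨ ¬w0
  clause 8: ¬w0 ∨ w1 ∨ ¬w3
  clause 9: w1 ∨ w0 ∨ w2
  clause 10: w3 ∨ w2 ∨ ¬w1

Suppose w0 = True.
The clause (w3) is unit, so w3 = True.
The clause (¬w1) is unit, so w1 = False.
That conflicts with the unit clause (w1).
So every satisfying assignment has w0 = False.

False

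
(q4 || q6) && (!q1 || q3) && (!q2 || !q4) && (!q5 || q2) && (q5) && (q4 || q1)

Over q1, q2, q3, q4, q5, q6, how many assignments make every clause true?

There are 2^6 = 64 truth assignments over (q1, q2, q3, q4, q5, q6).
Split on q4. With q4 = true, the clauses containing q4 are satisfied and !q4 drops from the rest; 0 of the 2^5 = 32 assignments to the other variables satisfy what remains.
With q4 = false, by the same count on the reduced clause set, 1 assignment works.
(One model: q1=T, q2=T, q3=T, q4=F, q5=T, q6=T.)
Total: 0 + 1 = 1.

1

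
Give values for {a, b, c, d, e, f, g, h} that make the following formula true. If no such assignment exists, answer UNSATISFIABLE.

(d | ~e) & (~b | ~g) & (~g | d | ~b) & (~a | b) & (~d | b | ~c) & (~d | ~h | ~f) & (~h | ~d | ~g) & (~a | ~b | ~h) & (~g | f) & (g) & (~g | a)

The clause (g) is unit, so g = 1.
The clause (~b) is unit, so b = 0.
The clause (~a) is unit, so a = 0.
Now (a) is unsatisfied and unit — conflict.

UNSATISFIABLE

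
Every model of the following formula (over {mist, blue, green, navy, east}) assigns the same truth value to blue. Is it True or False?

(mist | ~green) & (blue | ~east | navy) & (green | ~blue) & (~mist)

False

Suppose blue = 1.
Unit clause (green) forces green = 1.
Unit clause (mist) forces mist = 1.
Now (~mist) is unsatisfied and unit — conflict.
So every satisfying assignment has blue = False.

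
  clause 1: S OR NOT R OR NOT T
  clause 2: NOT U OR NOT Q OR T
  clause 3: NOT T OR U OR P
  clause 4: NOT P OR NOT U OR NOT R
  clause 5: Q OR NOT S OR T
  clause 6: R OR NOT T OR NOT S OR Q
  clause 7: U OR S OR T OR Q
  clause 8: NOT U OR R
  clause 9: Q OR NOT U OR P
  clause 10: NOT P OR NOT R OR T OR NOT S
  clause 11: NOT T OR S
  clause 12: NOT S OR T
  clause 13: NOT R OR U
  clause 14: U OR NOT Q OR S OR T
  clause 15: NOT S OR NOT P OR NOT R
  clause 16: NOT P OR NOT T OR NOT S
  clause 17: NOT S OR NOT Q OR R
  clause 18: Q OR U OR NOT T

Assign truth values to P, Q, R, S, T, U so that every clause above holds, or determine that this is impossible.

Try U = true.
The clause (R) is unit, so R = true.
The clause (NOT P) is unit, so P = false.
The clause (Q) is unit, so Q = true.
The clause (T) is unit, so T = true.
The clause (S) is unit, so S = true.
All clauses are satisfied.

P: false; Q: true; R: true; S: true; T: true; U: true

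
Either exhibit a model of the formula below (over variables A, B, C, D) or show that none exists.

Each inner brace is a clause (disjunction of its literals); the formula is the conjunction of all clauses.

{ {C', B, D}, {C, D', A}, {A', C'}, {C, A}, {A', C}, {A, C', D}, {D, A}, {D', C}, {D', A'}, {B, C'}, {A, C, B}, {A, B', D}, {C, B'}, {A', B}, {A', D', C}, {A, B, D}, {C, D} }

Case A = 0:
From the singleton clause (C), C = 1.
From the singleton clause (D), D = 1.
From the singleton clause (B), B = 1.
Every clause now holds.

A=0,  B=1,  C=1,  D=1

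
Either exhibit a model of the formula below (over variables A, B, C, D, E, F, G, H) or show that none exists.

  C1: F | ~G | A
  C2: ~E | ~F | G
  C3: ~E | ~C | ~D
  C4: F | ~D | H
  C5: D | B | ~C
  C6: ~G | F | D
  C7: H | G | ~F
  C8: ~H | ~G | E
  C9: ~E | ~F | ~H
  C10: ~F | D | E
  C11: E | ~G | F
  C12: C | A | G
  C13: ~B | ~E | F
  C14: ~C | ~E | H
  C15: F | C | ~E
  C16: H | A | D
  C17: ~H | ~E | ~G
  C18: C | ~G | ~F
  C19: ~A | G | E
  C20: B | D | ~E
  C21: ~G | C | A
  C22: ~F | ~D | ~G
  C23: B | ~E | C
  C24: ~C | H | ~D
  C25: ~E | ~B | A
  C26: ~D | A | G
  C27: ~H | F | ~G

A: 0,  B: 1,  C: 1,  D: 0,  E: 0,  F: 0,  G: 0,  H: 1

Try F = 0.
Try G = 0.
Try D = 0.
Try B = 1.
Unit clause (~E) forces E = 0.
Unit clause (~A) forces A = 0.
Unit clause (C) forces C = 1.
Unit clause (H) forces H = 1.
Every clause now holds.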